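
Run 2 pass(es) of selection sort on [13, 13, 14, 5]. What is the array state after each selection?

Pass 1: Select minimum 5 at index 3, swap -> [5, 13, 14, 13]
Pass 2: Select minimum 13 at index 1, swap -> [5, 13, 14, 13]


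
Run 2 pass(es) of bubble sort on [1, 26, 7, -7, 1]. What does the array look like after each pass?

After pass 1: [1, 7, -7, 1, 26] (3 swaps)
After pass 2: [1, -7, 1, 7, 26] (2 swaps)
Total swaps: 5


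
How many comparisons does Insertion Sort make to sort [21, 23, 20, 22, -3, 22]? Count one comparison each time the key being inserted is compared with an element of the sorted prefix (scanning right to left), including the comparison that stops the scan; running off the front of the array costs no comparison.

Insert 23: 21 <= 23 (stop) = 1 comparison(s) -> [21, 23, 20, 22, -3, 22]
Insert 20: 23 > 20 (shift), 21 > 20 (shift), reached front = 2 comparison(s) -> [20, 21, 23, 22, -3, 22]
Insert 22: 23 > 22 (shift), 21 <= 22 (stop) = 2 comparison(s) -> [20, 21, 22, 23, -3, 22]
Insert -3: 23 > -3 (shift), 22 > -3 (shift), 21 > -3 (shift), 20 > -3 (shift), reached front = 4 comparison(s) -> [-3, 20, 21, 22, 23, 22]
Insert 22: 23 > 22 (shift), 22 <= 22 (stop) = 2 comparison(s) -> [-3, 20, 21, 22, 22, 23]
Total comparisons: 1 + 2 + 2 + 4 + 2 = 11


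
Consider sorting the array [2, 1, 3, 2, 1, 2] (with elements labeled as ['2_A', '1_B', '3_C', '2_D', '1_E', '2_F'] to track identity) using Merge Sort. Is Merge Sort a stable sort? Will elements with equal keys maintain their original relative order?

Trace Merge Sort on the labeled array (the key is the number; the letter only tracks identity):
  Merge [1_B] + [3_C] -> [1_B, 3_C]
  Merge [2_A] + [1_B, 3_C] -> [1_B, 2_A, 3_C]
  Merge [1_E] + [2_F] -> [1_E, 2_F]
  Merge [2_D] + [1_E, 2_F] -> [1_E, 2_D, 2_F]
  Merge [1_B, 2_A, 3_C] + [1_E, 2_D, 2_F] -> [1_B, 1_E, 2_A, 2_D, 2_F, 3_C]
Final order: [1_B, 1_E, 2_A, 2_D, 2_F, 3_C]
Equal keys:
  value 1: originally 1_B, 1_E; after sorting 1_B, 1_E -> order preserved
  value 2: originally 2_A, 2_D, 2_F; after sorting 2_A, 2_D, 2_F -> order preserved
All equal keys kept their original relative order. Merge Sort is stable: when the heads of the two halves are equal the merge takes from the left half first.
Answer: Stable


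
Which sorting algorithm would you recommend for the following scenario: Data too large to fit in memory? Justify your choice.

Best choice: External merge sort
Reason: Minimizes disk I/O by sequential reads/writes


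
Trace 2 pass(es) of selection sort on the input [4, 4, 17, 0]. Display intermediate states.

Pass 1: Select minimum 0 at index 3, swap -> [0, 4, 17, 4]
Pass 2: Select minimum 4 at index 1, swap -> [0, 4, 17, 4]


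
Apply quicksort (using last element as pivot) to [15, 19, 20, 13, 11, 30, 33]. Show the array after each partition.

Partition 1: pivot=33 at index 6 -> [15, 19, 20, 13, 11, 30, 33]
Partition 2: pivot=30 at index 5 -> [15, 19, 20, 13, 11, 30, 33]
Partition 3: pivot=11 at index 0 -> [11, 19, 20, 13, 15, 30, 33]
Partition 4: pivot=15 at index 2 -> [11, 13, 15, 19, 20, 30, 33]
Partition 5: pivot=20 at index 4 -> [11, 13, 15, 19, 20, 30, 33]


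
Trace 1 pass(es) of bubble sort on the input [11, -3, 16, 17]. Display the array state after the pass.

After pass 1: [-3, 11, 16, 17] (1 swaps)
Total swaps: 1


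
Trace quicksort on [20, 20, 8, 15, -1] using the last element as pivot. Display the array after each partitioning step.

Partition 1: pivot=-1 at index 0 -> [-1, 20, 8, 15, 20]
Partition 2: pivot=20 at index 4 -> [-1, 20, 8, 15, 20]
Partition 3: pivot=15 at index 2 -> [-1, 8, 15, 20, 20]


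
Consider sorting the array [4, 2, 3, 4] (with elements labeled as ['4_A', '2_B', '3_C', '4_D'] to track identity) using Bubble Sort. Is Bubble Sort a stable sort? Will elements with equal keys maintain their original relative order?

Trace Bubble Sort on the labeled array (the key is the number; the letter only tracks identity):
  After pass 1: [2_B, 3_C, 4_A, 4_D]
  After pass 2: [2_B, 3_C, 4_A, 4_D] (no swaps, done)
Final order: [2_B, 3_C, 4_A, 4_D]
Equal keys:
  value 4: originally 4_A, 4_D; after sorting 4_A, 4_D -> order preserved
All equal keys kept their original relative order. Bubble Sort is stable: it only swaps adjacent elements when the left one is strictly greater, so equal keys never move past each other.
Answer: Stable


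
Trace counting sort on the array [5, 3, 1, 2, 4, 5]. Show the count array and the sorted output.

Count array: [0, 1, 1, 1, 1, 2]
(count[i] = number of elements equal to i)
Cumulative count: [0, 1, 2, 3, 4, 6]
Sorted: [1, 2, 3, 4, 5, 5]


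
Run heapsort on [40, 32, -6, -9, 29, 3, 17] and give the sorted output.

Build heap: [40, 32, 17, -9, 29, 3, -6]
Extract 40: [32, 29, 17, -9, -6, 3, 40]
Extract 32: [29, 3, 17, -9, -6, 32, 40]
Extract 29: [17, 3, -6, -9, 29, 32, 40]
Extract 17: [3, -9, -6, 17, 29, 32, 40]
Extract 3: [-6, -9, 3, 17, 29, 32, 40]
Extract -6: [-9, -6, 3, 17, 29, 32, 40]


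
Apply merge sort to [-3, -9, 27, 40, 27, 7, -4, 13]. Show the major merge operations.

Divide and conquer:
  Merge [-3] + [-9] -> [-9, -3]
  Merge [27] + [40] -> [27, 40]
  Merge [-9, -3] + [27, 40] -> [-9, -3, 27, 40]
  Merge [27] + [7] -> [7, 27]
  Merge [-4] + [13] -> [-4, 13]
  Merge [7, 27] + [-4, 13] -> [-4, 7, 13, 27]
  Merge [-9, -3, 27, 40] + [-4, 7, 13, 27] -> [-9, -4, -3, 7, 13, 27, 27, 40]


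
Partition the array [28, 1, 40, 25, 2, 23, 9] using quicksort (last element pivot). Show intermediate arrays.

Partition 1: pivot=9 at index 2 -> [1, 2, 9, 25, 28, 23, 40]
Partition 2: pivot=2 at index 1 -> [1, 2, 9, 25, 28, 23, 40]
Partition 3: pivot=40 at index 6 -> [1, 2, 9, 25, 28, 23, 40]
Partition 4: pivot=23 at index 3 -> [1, 2, 9, 23, 28, 25, 40]
Partition 5: pivot=25 at index 4 -> [1, 2, 9, 23, 25, 28, 40]


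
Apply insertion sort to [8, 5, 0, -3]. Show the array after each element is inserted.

First element 8 is already 'sorted'
Insert 5: shifted 1 elements -> [5, 8, 0, -3]
Insert 0: shifted 2 elements -> [0, 5, 8, -3]
Insert -3: shifted 3 elements -> [-3, 0, 5, 8]


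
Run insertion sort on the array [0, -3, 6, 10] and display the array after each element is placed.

First element 0 is already 'sorted'
Insert -3: shifted 1 elements -> [-3, 0, 6, 10]
Insert 6: shifted 0 elements -> [-3, 0, 6, 10]
Insert 10: shifted 0 elements -> [-3, 0, 6, 10]


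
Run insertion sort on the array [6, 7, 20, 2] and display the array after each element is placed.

First element 6 is already 'sorted'
Insert 7: shifted 0 elements -> [6, 7, 20, 2]
Insert 20: shifted 0 elements -> [6, 7, 20, 2]
Insert 2: shifted 3 elements -> [2, 6, 7, 20]


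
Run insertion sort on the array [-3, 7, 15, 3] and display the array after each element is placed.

First element -3 is already 'sorted'
Insert 7: shifted 0 elements -> [-3, 7, 15, 3]
Insert 15: shifted 0 elements -> [-3, 7, 15, 3]
Insert 3: shifted 2 elements -> [-3, 3, 7, 15]


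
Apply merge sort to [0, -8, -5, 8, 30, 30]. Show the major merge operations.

Divide and conquer:
  Merge [-8] + [-5] -> [-8, -5]
  Merge [0] + [-8, -5] -> [-8, -5, 0]
  Merge [30] + [30] -> [30, 30]
  Merge [8] + [30, 30] -> [8, 30, 30]
  Merge [-8, -5, 0] + [8, 30, 30] -> [-8, -5, 0, 8, 30, 30]


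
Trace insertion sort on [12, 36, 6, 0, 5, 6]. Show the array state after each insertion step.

First element 12 is already 'sorted'
Insert 36: shifted 0 elements -> [12, 36, 6, 0, 5, 6]
Insert 6: shifted 2 elements -> [6, 12, 36, 0, 5, 6]
Insert 0: shifted 3 elements -> [0, 6, 12, 36, 5, 6]
Insert 5: shifted 3 elements -> [0, 5, 6, 12, 36, 6]
Insert 6: shifted 2 elements -> [0, 5, 6, 6, 12, 36]


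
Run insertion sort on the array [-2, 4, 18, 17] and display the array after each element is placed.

First element -2 is already 'sorted'
Insert 4: shifted 0 elements -> [-2, 4, 18, 17]
Insert 18: shifted 0 elements -> [-2, 4, 18, 17]
Insert 17: shifted 1 elements -> [-2, 4, 17, 18]


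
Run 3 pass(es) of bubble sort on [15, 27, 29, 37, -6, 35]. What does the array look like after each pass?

After pass 1: [15, 27, 29, -6, 35, 37] (2 swaps)
After pass 2: [15, 27, -6, 29, 35, 37] (1 swaps)
After pass 3: [15, -6, 27, 29, 35, 37] (1 swaps)
Total swaps: 4


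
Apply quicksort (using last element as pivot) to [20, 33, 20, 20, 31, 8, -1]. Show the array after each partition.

Partition 1: pivot=-1 at index 0 -> [-1, 33, 20, 20, 31, 8, 20]
Partition 2: pivot=20 at index 4 -> [-1, 20, 20, 8, 20, 33, 31]
Partition 3: pivot=8 at index 1 -> [-1, 8, 20, 20, 20, 33, 31]
Partition 4: pivot=20 at index 3 -> [-1, 8, 20, 20, 20, 33, 31]
Partition 5: pivot=31 at index 5 -> [-1, 8, 20, 20, 20, 31, 33]


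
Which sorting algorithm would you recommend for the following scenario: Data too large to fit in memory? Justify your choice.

Best choice: External merge sort
Reason: Minimizes disk I/O by sequential reads/writes


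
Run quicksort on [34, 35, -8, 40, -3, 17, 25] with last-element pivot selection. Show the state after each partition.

Partition 1: pivot=25 at index 3 -> [-8, -3, 17, 25, 35, 34, 40]
Partition 2: pivot=17 at index 2 -> [-8, -3, 17, 25, 35, 34, 40]
Partition 3: pivot=-3 at index 1 -> [-8, -3, 17, 25, 35, 34, 40]
Partition 4: pivot=40 at index 6 -> [-8, -3, 17, 25, 35, 34, 40]
Partition 5: pivot=34 at index 4 -> [-8, -3, 17, 25, 34, 35, 40]


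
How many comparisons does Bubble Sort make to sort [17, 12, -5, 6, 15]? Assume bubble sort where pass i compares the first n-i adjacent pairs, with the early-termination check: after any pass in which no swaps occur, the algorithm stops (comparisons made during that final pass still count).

Pass 1: compare adjacent pairs (0,1)..(3,4) = 4 comparison(s), 4 swap(s) -> [12, -5, 6, 15, 17]
Pass 2: compare adjacent pairs (0,1)..(2,3) = 3 comparison(s), 2 swap(s) -> [-5, 6, 12, 15, 17]
Pass 3: compare adjacent pairs (0,1)..(1,2) = 2 comparison(s), 0 swap(s) -> [-5, 6, 12, 15, 17]
No swaps in this pass, so bubble sort stops here.
Total comparisons: 4 + 3 + 2 = 9


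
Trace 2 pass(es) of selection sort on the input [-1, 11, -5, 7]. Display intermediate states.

Pass 1: Select minimum -5 at index 2, swap -> [-5, 11, -1, 7]
Pass 2: Select minimum -1 at index 2, swap -> [-5, -1, 11, 7]


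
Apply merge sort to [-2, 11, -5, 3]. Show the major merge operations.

Divide and conquer:
  Merge [-2] + [11] -> [-2, 11]
  Merge [-5] + [3] -> [-5, 3]
  Merge [-2, 11] + [-5, 3] -> [-5, -2, 3, 11]


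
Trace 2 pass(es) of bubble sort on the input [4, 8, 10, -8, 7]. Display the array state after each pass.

After pass 1: [4, 8, -8, 7, 10] (2 swaps)
After pass 2: [4, -8, 7, 8, 10] (2 swaps)
Total swaps: 4


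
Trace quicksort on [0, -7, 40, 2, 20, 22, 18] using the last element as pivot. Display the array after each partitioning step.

Partition 1: pivot=18 at index 3 -> [0, -7, 2, 18, 20, 22, 40]
Partition 2: pivot=2 at index 2 -> [0, -7, 2, 18, 20, 22, 40]
Partition 3: pivot=-7 at index 0 -> [-7, 0, 2, 18, 20, 22, 40]
Partition 4: pivot=40 at index 6 -> [-7, 0, 2, 18, 20, 22, 40]
Partition 5: pivot=22 at index 5 -> [-7, 0, 2, 18, 20, 22, 40]


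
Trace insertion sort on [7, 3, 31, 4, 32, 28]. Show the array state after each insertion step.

First element 7 is already 'sorted'
Insert 3: shifted 1 elements -> [3, 7, 31, 4, 32, 28]
Insert 31: shifted 0 elements -> [3, 7, 31, 4, 32, 28]
Insert 4: shifted 2 elements -> [3, 4, 7, 31, 32, 28]
Insert 32: shifted 0 elements -> [3, 4, 7, 31, 32, 28]
Insert 28: shifted 2 elements -> [3, 4, 7, 28, 31, 32]


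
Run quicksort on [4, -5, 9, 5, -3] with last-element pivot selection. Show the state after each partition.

Partition 1: pivot=-3 at index 1 -> [-5, -3, 9, 5, 4]
Partition 2: pivot=4 at index 2 -> [-5, -3, 4, 5, 9]
Partition 3: pivot=9 at index 4 -> [-5, -3, 4, 5, 9]


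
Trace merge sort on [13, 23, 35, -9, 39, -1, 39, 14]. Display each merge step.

Divide and conquer:
  Merge [13] + [23] -> [13, 23]
  Merge [35] + [-9] -> [-9, 35]
  Merge [13, 23] + [-9, 35] -> [-9, 13, 23, 35]
  Merge [39] + [-1] -> [-1, 39]
  Merge [39] + [14] -> [14, 39]
  Merge [-1, 39] + [14, 39] -> [-1, 14, 39, 39]
  Merge [-9, 13, 23, 35] + [-1, 14, 39, 39] -> [-9, -1, 13, 14, 23, 35, 39, 39]


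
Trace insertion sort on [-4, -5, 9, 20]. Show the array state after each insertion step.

First element -4 is already 'sorted'
Insert -5: shifted 1 elements -> [-5, -4, 9, 20]
Insert 9: shifted 0 elements -> [-5, -4, 9, 20]
Insert 20: shifted 0 elements -> [-5, -4, 9, 20]


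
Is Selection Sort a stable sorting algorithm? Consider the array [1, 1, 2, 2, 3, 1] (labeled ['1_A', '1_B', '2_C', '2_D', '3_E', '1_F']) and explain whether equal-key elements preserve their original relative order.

Trace Selection Sort on the labeled array (the key is the number; the letter only tracks identity):
  Pass 1: minimum 1_A is already at index 0; no swap -> [1_A, 1_B, 2_C, 2_D, 3_E, 1_F]
  Pass 2: minimum 1_B is already at index 1; no swap -> [1_A, 1_B, 2_C, 2_D, 3_E, 1_F]
  Pass 3: minimum of unsorted part is 1_F at index 5; swap it with 2_C at index 2 -> [1_A, 1_B, 1_F, 2_D, 3_E, 2_C]
  Pass 4: minimum 2_D is already at index 3; no swap -> [1_A, 1_B, 1_F, 2_D, 3_E, 2_C]
  Pass 5: minimum of unsorted part is 2_C at index 5; swap it with 3_E at index 4 -> [1_A, 1_B, 1_F, 2_D, 2_C, 3_E]
Final order: [1_A, 1_B, 1_F, 2_D, 2_C, 3_E]
Equal keys:
  value 1: originally 1_A, 1_B, 1_F; after sorting 1_A, 1_B, 1_F -> order preserved
  value 2: originally 2_C, 2_D; after sorting 2_D, 2_C -> order changed
Equal keys were reordered, so Selection Sort is not stable: the long-range swap that moves the minimum into place can carry an element past an equal key. (One such input is enough; an unstable sort may happen to preserve order on other inputs, but it gives no guarantee.)
Answer: Not stable


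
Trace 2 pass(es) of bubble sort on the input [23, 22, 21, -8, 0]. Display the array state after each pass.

After pass 1: [22, 21, -8, 0, 23] (4 swaps)
After pass 2: [21, -8, 0, 22, 23] (3 swaps)
Total swaps: 7


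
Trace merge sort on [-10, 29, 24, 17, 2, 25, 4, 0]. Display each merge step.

Divide and conquer:
  Merge [-10] + [29] -> [-10, 29]
  Merge [24] + [17] -> [17, 24]
  Merge [-10, 29] + [17, 24] -> [-10, 17, 24, 29]
  Merge [2] + [25] -> [2, 25]
  Merge [4] + [0] -> [0, 4]
  Merge [2, 25] + [0, 4] -> [0, 2, 4, 25]
  Merge [-10, 17, 24, 29] + [0, 2, 4, 25] -> [-10, 0, 2, 4, 17, 24, 25, 29]


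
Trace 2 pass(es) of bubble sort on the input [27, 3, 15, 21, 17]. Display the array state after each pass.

After pass 1: [3, 15, 21, 17, 27] (4 swaps)
After pass 2: [3, 15, 17, 21, 27] (1 swaps)
Total swaps: 5


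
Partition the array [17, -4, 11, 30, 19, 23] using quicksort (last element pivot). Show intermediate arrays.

Partition 1: pivot=23 at index 4 -> [17, -4, 11, 19, 23, 30]
Partition 2: pivot=19 at index 3 -> [17, -4, 11, 19, 23, 30]
Partition 3: pivot=11 at index 1 -> [-4, 11, 17, 19, 23, 30]


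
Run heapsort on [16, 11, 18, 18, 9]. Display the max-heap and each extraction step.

Build heap: [18, 16, 18, 11, 9]
Extract 18: [18, 16, 9, 11, 18]
Extract 18: [16, 11, 9, 18, 18]
Extract 16: [11, 9, 16, 18, 18]
Extract 11: [9, 11, 16, 18, 18]


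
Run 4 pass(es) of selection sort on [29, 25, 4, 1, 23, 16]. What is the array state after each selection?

Pass 1: Select minimum 1 at index 3, swap -> [1, 25, 4, 29, 23, 16]
Pass 2: Select minimum 4 at index 2, swap -> [1, 4, 25, 29, 23, 16]
Pass 3: Select minimum 16 at index 5, swap -> [1, 4, 16, 29, 23, 25]
Pass 4: Select minimum 23 at index 4, swap -> [1, 4, 16, 23, 29, 25]


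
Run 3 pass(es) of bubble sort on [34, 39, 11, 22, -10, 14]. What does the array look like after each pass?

After pass 1: [34, 11, 22, -10, 14, 39] (4 swaps)
After pass 2: [11, 22, -10, 14, 34, 39] (4 swaps)
After pass 3: [11, -10, 14, 22, 34, 39] (2 swaps)
Total swaps: 10


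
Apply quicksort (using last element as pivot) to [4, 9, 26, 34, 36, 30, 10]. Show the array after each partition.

Partition 1: pivot=10 at index 2 -> [4, 9, 10, 34, 36, 30, 26]
Partition 2: pivot=9 at index 1 -> [4, 9, 10, 34, 36, 30, 26]
Partition 3: pivot=26 at index 3 -> [4, 9, 10, 26, 36, 30, 34]
Partition 4: pivot=34 at index 5 -> [4, 9, 10, 26, 30, 34, 36]


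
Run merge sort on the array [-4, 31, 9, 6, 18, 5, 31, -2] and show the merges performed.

Divide and conquer:
  Merge [-4] + [31] -> [-4, 31]
  Merge [9] + [6] -> [6, 9]
  Merge [-4, 31] + [6, 9] -> [-4, 6, 9, 31]
  Merge [18] + [5] -> [5, 18]
  Merge [31] + [-2] -> [-2, 31]
  Merge [5, 18] + [-2, 31] -> [-2, 5, 18, 31]
  Merge [-4, 6, 9, 31] + [-2, 5, 18, 31] -> [-4, -2, 5, 6, 9, 18, 31, 31]


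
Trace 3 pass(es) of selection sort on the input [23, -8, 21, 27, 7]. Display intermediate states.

Pass 1: Select minimum -8 at index 1, swap -> [-8, 23, 21, 27, 7]
Pass 2: Select minimum 7 at index 4, swap -> [-8, 7, 21, 27, 23]
Pass 3: Select minimum 21 at index 2, swap -> [-8, 7, 21, 27, 23]


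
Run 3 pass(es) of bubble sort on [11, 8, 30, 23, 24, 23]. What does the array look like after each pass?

After pass 1: [8, 11, 23, 24, 23, 30] (4 swaps)
After pass 2: [8, 11, 23, 23, 24, 30] (1 swaps)
After pass 3: [8, 11, 23, 23, 24, 30] (0 swaps)
Total swaps: 5


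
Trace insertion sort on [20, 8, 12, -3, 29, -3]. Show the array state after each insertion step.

First element 20 is already 'sorted'
Insert 8: shifted 1 elements -> [8, 20, 12, -3, 29, -3]
Insert 12: shifted 1 elements -> [8, 12, 20, -3, 29, -3]
Insert -3: shifted 3 elements -> [-3, 8, 12, 20, 29, -3]
Insert 29: shifted 0 elements -> [-3, 8, 12, 20, 29, -3]
Insert -3: shifted 4 elements -> [-3, -3, 8, 12, 20, 29]


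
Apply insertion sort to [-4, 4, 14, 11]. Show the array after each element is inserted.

First element -4 is already 'sorted'
Insert 4: shifted 0 elements -> [-4, 4, 14, 11]
Insert 14: shifted 0 elements -> [-4, 4, 14, 11]
Insert 11: shifted 1 elements -> [-4, 4, 11, 14]


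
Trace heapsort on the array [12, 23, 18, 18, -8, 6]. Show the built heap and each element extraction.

Build heap: [23, 18, 18, 12, -8, 6]
Extract 23: [18, 12, 18, 6, -8, 23]
Extract 18: [18, 12, -8, 6, 18, 23]
Extract 18: [12, 6, -8, 18, 18, 23]
Extract 12: [6, -8, 12, 18, 18, 23]
Extract 6: [-8, 6, 12, 18, 18, 23]


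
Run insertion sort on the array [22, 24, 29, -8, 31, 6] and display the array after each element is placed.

First element 22 is already 'sorted'
Insert 24: shifted 0 elements -> [22, 24, 29, -8, 31, 6]
Insert 29: shifted 0 elements -> [22, 24, 29, -8, 31, 6]
Insert -8: shifted 3 elements -> [-8, 22, 24, 29, 31, 6]
Insert 31: shifted 0 elements -> [-8, 22, 24, 29, 31, 6]
Insert 6: shifted 4 elements -> [-8, 6, 22, 24, 29, 31]


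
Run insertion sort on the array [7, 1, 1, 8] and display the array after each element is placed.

First element 7 is already 'sorted'
Insert 1: shifted 1 elements -> [1, 7, 1, 8]
Insert 1: shifted 1 elements -> [1, 1, 7, 8]
Insert 8: shifted 0 elements -> [1, 1, 7, 8]


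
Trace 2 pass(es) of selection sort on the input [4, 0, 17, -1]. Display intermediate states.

Pass 1: Select minimum -1 at index 3, swap -> [-1, 0, 17, 4]
Pass 2: Select minimum 0 at index 1, swap -> [-1, 0, 17, 4]


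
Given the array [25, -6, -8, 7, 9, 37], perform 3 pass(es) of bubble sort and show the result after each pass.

After pass 1: [-6, -8, 7, 9, 25, 37] (4 swaps)
After pass 2: [-8, -6, 7, 9, 25, 37] (1 swaps)
After pass 3: [-8, -6, 7, 9, 25, 37] (0 swaps)
Total swaps: 5


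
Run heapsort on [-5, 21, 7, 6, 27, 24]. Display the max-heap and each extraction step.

Build heap: [27, 21, 24, 6, -5, 7]
Extract 27: [24, 21, 7, 6, -5, 27]
Extract 24: [21, 6, 7, -5, 24, 27]
Extract 21: [7, 6, -5, 21, 24, 27]
Extract 7: [6, -5, 7, 21, 24, 27]
Extract 6: [-5, 6, 7, 21, 24, 27]


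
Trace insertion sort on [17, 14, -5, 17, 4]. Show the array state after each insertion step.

First element 17 is already 'sorted'
Insert 14: shifted 1 elements -> [14, 17, -5, 17, 4]
Insert -5: shifted 2 elements -> [-5, 14, 17, 17, 4]
Insert 17: shifted 0 elements -> [-5, 14, 17, 17, 4]
Insert 4: shifted 3 elements -> [-5, 4, 14, 17, 17]


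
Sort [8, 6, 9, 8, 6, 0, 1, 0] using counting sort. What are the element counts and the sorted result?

Count array: [2, 1, 0, 0, 0, 0, 2, 0, 2, 1]
(count[i] = number of elements equal to i)
Cumulative count: [2, 3, 3, 3, 3, 3, 5, 5, 7, 8]
Sorted: [0, 0, 1, 6, 6, 8, 8, 9]


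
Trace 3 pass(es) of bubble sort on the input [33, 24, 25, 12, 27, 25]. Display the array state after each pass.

After pass 1: [24, 25, 12, 27, 25, 33] (5 swaps)
After pass 2: [24, 12, 25, 25, 27, 33] (2 swaps)
After pass 3: [12, 24, 25, 25, 27, 33] (1 swaps)
Total swaps: 8


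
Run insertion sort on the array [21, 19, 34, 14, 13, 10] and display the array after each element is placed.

First element 21 is already 'sorted'
Insert 19: shifted 1 elements -> [19, 21, 34, 14, 13, 10]
Insert 34: shifted 0 elements -> [19, 21, 34, 14, 13, 10]
Insert 14: shifted 3 elements -> [14, 19, 21, 34, 13, 10]
Insert 13: shifted 4 elements -> [13, 14, 19, 21, 34, 10]
Insert 10: shifted 5 elements -> [10, 13, 14, 19, 21, 34]


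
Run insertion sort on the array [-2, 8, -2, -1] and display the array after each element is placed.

First element -2 is already 'sorted'
Insert 8: shifted 0 elements -> [-2, 8, -2, -1]
Insert -2: shifted 1 elements -> [-2, -2, 8, -1]
Insert -1: shifted 1 elements -> [-2, -2, -1, 8]


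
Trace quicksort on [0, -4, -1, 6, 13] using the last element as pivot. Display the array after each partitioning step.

Partition 1: pivot=13 at index 4 -> [0, -4, -1, 6, 13]
Partition 2: pivot=6 at index 3 -> [0, -4, -1, 6, 13]
Partition 3: pivot=-1 at index 1 -> [-4, -1, 0, 6, 13]


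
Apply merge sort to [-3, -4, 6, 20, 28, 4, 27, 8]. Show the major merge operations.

Divide and conquer:
  Merge [-3] + [-4] -> [-4, -3]
  Merge [6] + [20] -> [6, 20]
  Merge [-4, -3] + [6, 20] -> [-4, -3, 6, 20]
  Merge [28] + [4] -> [4, 28]
  Merge [27] + [8] -> [8, 27]
  Merge [4, 28] + [8, 27] -> [4, 8, 27, 28]
  Merge [-4, -3, 6, 20] + [4, 8, 27, 28] -> [-4, -3, 4, 6, 8, 20, 27, 28]


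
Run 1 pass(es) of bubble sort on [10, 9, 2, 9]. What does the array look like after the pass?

After pass 1: [9, 2, 9, 10] (3 swaps)
Total swaps: 3


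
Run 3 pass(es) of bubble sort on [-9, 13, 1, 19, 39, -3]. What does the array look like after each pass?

After pass 1: [-9, 1, 13, 19, -3, 39] (2 swaps)
After pass 2: [-9, 1, 13, -3, 19, 39] (1 swaps)
After pass 3: [-9, 1, -3, 13, 19, 39] (1 swaps)
Total swaps: 4


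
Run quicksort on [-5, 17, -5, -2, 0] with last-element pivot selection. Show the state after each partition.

Partition 1: pivot=0 at index 3 -> [-5, -5, -2, 0, 17]
Partition 2: pivot=-2 at index 2 -> [-5, -5, -2, 0, 17]
Partition 3: pivot=-5 at index 1 -> [-5, -5, -2, 0, 17]


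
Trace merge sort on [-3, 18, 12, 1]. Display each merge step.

Divide and conquer:
  Merge [-3] + [18] -> [-3, 18]
  Merge [12] + [1] -> [1, 12]
  Merge [-3, 18] + [1, 12] -> [-3, 1, 12, 18]


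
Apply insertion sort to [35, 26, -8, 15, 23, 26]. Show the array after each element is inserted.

First element 35 is already 'sorted'
Insert 26: shifted 1 elements -> [26, 35, -8, 15, 23, 26]
Insert -8: shifted 2 elements -> [-8, 26, 35, 15, 23, 26]
Insert 15: shifted 2 elements -> [-8, 15, 26, 35, 23, 26]
Insert 23: shifted 2 elements -> [-8, 15, 23, 26, 35, 26]
Insert 26: shifted 1 elements -> [-8, 15, 23, 26, 26, 35]


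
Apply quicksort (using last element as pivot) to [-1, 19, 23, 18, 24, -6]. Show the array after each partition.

Partition 1: pivot=-6 at index 0 -> [-6, 19, 23, 18, 24, -1]
Partition 2: pivot=-1 at index 1 -> [-6, -1, 23, 18, 24, 19]
Partition 3: pivot=19 at index 3 -> [-6, -1, 18, 19, 24, 23]
Partition 4: pivot=23 at index 4 -> [-6, -1, 18, 19, 23, 24]


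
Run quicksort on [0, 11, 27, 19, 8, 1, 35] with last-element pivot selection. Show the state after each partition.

Partition 1: pivot=35 at index 6 -> [0, 11, 27, 19, 8, 1, 35]
Partition 2: pivot=1 at index 1 -> [0, 1, 27, 19, 8, 11, 35]
Partition 3: pivot=11 at index 3 -> [0, 1, 8, 11, 27, 19, 35]
Partition 4: pivot=19 at index 4 -> [0, 1, 8, 11, 19, 27, 35]


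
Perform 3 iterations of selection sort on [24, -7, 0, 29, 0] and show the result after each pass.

Pass 1: Select minimum -7 at index 1, swap -> [-7, 24, 0, 29, 0]
Pass 2: Select minimum 0 at index 2, swap -> [-7, 0, 24, 29, 0]
Pass 3: Select minimum 0 at index 4, swap -> [-7, 0, 0, 29, 24]


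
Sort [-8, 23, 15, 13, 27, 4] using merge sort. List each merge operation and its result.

Divide and conquer:
  Merge [23] + [15] -> [15, 23]
  Merge [-8] + [15, 23] -> [-8, 15, 23]
  Merge [27] + [4] -> [4, 27]
  Merge [13] + [4, 27] -> [4, 13, 27]
  Merge [-8, 15, 23] + [4, 13, 27] -> [-8, 4, 13, 15, 23, 27]


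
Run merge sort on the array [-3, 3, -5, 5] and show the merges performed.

Divide and conquer:
  Merge [-3] + [3] -> [-3, 3]
  Merge [-5] + [5] -> [-5, 5]
  Merge [-3, 3] + [-5, 5] -> [-5, -3, 3, 5]


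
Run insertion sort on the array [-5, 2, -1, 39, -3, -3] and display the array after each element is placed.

First element -5 is already 'sorted'
Insert 2: shifted 0 elements -> [-5, 2, -1, 39, -3, -3]
Insert -1: shifted 1 elements -> [-5, -1, 2, 39, -3, -3]
Insert 39: shifted 0 elements -> [-5, -1, 2, 39, -3, -3]
Insert -3: shifted 3 elements -> [-5, -3, -1, 2, 39, -3]
Insert -3: shifted 3 elements -> [-5, -3, -3, -1, 2, 39]


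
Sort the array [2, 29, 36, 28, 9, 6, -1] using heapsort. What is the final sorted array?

Build heap: [36, 29, 6, 28, 9, 2, -1]
Extract 36: [29, 28, 6, -1, 9, 2, 36]
Extract 29: [28, 9, 6, -1, 2, 29, 36]
Extract 28: [9, 2, 6, -1, 28, 29, 36]
Extract 9: [6, 2, -1, 9, 28, 29, 36]
Extract 6: [2, -1, 6, 9, 28, 29, 36]
Extract 2: [-1, 2, 6, 9, 28, 29, 36]


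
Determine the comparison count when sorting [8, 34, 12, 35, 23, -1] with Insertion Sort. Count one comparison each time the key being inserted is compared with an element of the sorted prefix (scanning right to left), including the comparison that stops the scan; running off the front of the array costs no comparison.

Insert 34: 8 <= 34 (stop) = 1 comparison(s) -> [8, 34, 12, 35, 23, -1]
Insert 12: 34 > 12 (shift), 8 <= 12 (stop) = 2 comparison(s) -> [8, 12, 34, 35, 23, -1]
Insert 35: 34 <= 35 (stop) = 1 comparison(s) -> [8, 12, 34, 35, 23, -1]
Insert 23: 35 > 23 (shift), 34 > 23 (shift), 12 <= 23 (stop) = 3 comparison(s) -> [8, 12, 23, 34, 35, -1]
Insert -1: 35 > -1 (shift), 34 > -1 (shift), 23 > -1 (shift), 12 > -1 (shift), 8 > -1 (shift), reached front = 5 comparison(s) -> [-1, 8, 12, 23, 34, 35]
Total comparisons: 1 + 2 + 1 + 3 + 5 = 12


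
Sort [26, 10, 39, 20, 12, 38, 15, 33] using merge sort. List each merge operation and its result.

Divide and conquer:
  Merge [26] + [10] -> [10, 26]
  Merge [39] + [20] -> [20, 39]
  Merge [10, 26] + [20, 39] -> [10, 20, 26, 39]
  Merge [12] + [38] -> [12, 38]
  Merge [15] + [33] -> [15, 33]
  Merge [12, 38] + [15, 33] -> [12, 15, 33, 38]
  Merge [10, 20, 26, 39] + [12, 15, 33, 38] -> [10, 12, 15, 20, 26, 33, 38, 39]


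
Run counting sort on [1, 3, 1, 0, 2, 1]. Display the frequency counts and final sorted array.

Count array: [1, 3, 1, 1]
(count[i] = number of elements equal to i)
Cumulative count: [1, 4, 5, 6]
Sorted: [0, 1, 1, 1, 2, 3]


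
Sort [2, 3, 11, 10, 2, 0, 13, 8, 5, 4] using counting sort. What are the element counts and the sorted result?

Count array: [1, 0, 2, 1, 1, 1, 0, 0, 1, 0, 1, 1, 0, 1]
(count[i] = number of elements equal to i)
Cumulative count: [1, 1, 3, 4, 5, 6, 6, 6, 7, 7, 8, 9, 9, 10]
Sorted: [0, 2, 2, 3, 4, 5, 8, 10, 11, 13]


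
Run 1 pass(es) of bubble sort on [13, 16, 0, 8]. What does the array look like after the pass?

After pass 1: [13, 0, 8, 16] (2 swaps)
Total swaps: 2


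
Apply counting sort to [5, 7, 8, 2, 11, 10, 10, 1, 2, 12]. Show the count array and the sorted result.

Count array: [0, 1, 2, 0, 0, 1, 0, 1, 1, 0, 2, 1, 1]
(count[i] = number of elements equal to i)
Cumulative count: [0, 1, 3, 3, 3, 4, 4, 5, 6, 6, 8, 9, 10]
Sorted: [1, 2, 2, 5, 7, 8, 10, 10, 11, 12]


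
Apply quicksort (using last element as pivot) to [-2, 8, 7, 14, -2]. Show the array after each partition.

Partition 1: pivot=-2 at index 1 -> [-2, -2, 7, 14, 8]
Partition 2: pivot=8 at index 3 -> [-2, -2, 7, 8, 14]


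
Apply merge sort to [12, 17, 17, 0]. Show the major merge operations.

Divide and conquer:
  Merge [12] + [17] -> [12, 17]
  Merge [17] + [0] -> [0, 17]
  Merge [12, 17] + [0, 17] -> [0, 12, 17, 17]


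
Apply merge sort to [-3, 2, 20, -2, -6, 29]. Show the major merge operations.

Divide and conquer:
  Merge [2] + [20] -> [2, 20]
  Merge [-3] + [2, 20] -> [-3, 2, 20]
  Merge [-6] + [29] -> [-6, 29]
  Merge [-2] + [-6, 29] -> [-6, -2, 29]
  Merge [-3, 2, 20] + [-6, -2, 29] -> [-6, -3, -2, 2, 20, 29]


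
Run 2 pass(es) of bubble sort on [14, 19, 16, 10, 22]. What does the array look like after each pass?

After pass 1: [14, 16, 10, 19, 22] (2 swaps)
After pass 2: [14, 10, 16, 19, 22] (1 swaps)
Total swaps: 3


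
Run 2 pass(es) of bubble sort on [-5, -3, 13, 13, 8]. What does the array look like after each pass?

After pass 1: [-5, -3, 13, 8, 13] (1 swaps)
After pass 2: [-5, -3, 8, 13, 13] (1 swaps)
Total swaps: 2


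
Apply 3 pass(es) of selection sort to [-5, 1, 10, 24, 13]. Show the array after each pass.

Pass 1: Select minimum -5 at index 0, swap -> [-5, 1, 10, 24, 13]
Pass 2: Select minimum 1 at index 1, swap -> [-5, 1, 10, 24, 13]
Pass 3: Select minimum 10 at index 2, swap -> [-5, 1, 10, 24, 13]


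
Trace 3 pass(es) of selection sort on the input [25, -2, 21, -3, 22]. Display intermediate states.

Pass 1: Select minimum -3 at index 3, swap -> [-3, -2, 21, 25, 22]
Pass 2: Select minimum -2 at index 1, swap -> [-3, -2, 21, 25, 22]
Pass 3: Select minimum 21 at index 2, swap -> [-3, -2, 21, 25, 22]


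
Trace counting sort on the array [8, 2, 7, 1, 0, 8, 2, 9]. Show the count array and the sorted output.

Count array: [1, 1, 2, 0, 0, 0, 0, 1, 2, 1]
(count[i] = number of elements equal to i)
Cumulative count: [1, 2, 4, 4, 4, 4, 4, 5, 7, 8]
Sorted: [0, 1, 2, 2, 7, 8, 8, 9]


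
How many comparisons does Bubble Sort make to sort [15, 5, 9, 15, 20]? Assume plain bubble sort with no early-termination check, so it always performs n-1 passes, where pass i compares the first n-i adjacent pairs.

Pass 1: compare adjacent pairs (0,1)..(3,4) = 4 comparison(s), 2 swap(s) -> [5, 9, 15, 15, 20]
Pass 2: compare adjacent pairs (0,1)..(2,3) = 3 comparison(s), 0 swap(s) -> [5, 9, 15, 15, 20]
Pass 3: compare adjacent pairs (0,1)..(1,2) = 2 comparison(s), 0 swap(s) -> [5, 9, 15, 15, 20]
Pass 4: compare adjacent pairs (0,1)..(0,1) = 1 comparison(s), 0 swap(s) -> [5, 9, 15, 15, 20]
Total comparisons: 4 + 3 + 2 + 1 = 10


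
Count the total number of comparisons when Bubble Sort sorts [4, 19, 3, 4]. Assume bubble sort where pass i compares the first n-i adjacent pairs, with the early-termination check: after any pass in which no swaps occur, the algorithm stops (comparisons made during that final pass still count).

Pass 1: compare adjacent pairs (0,1)..(2,3) = 3 comparison(s), 2 swap(s) -> [4, 3, 4, 19]
Pass 2: compare adjacent pairs (0,1)..(1,2) = 2 comparison(s), 1 swap(s) -> [3, 4, 4, 19]
Pass 3: compare adjacent pairs (0,1)..(0,1) = 1 comparison(s), 0 swap(s) -> [3, 4, 4, 19]
No swaps in this pass, so bubble sort stops here.
Total comparisons: 3 + 2 + 1 = 6


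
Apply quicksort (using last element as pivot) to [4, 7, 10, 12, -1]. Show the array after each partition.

Partition 1: pivot=-1 at index 0 -> [-1, 7, 10, 12, 4]
Partition 2: pivot=4 at index 1 -> [-1, 4, 10, 12, 7]
Partition 3: pivot=7 at index 2 -> [-1, 4, 7, 12, 10]
Partition 4: pivot=10 at index 3 -> [-1, 4, 7, 10, 12]


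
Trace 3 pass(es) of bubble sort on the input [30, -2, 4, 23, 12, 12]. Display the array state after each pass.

After pass 1: [-2, 4, 23, 12, 12, 30] (5 swaps)
After pass 2: [-2, 4, 12, 12, 23, 30] (2 swaps)
After pass 3: [-2, 4, 12, 12, 23, 30] (0 swaps)
Total swaps: 7


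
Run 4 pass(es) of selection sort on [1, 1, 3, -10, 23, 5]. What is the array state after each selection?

Pass 1: Select minimum -10 at index 3, swap -> [-10, 1, 3, 1, 23, 5]
Pass 2: Select minimum 1 at index 1, swap -> [-10, 1, 3, 1, 23, 5]
Pass 3: Select minimum 1 at index 3, swap -> [-10, 1, 1, 3, 23, 5]
Pass 4: Select minimum 3 at index 3, swap -> [-10, 1, 1, 3, 23, 5]


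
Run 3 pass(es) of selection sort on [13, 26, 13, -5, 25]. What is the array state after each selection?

Pass 1: Select minimum -5 at index 3, swap -> [-5, 26, 13, 13, 25]
Pass 2: Select minimum 13 at index 2, swap -> [-5, 13, 26, 13, 25]
Pass 3: Select minimum 13 at index 3, swap -> [-5, 13, 13, 26, 25]


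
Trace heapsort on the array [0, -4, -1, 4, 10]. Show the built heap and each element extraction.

Build heap: [10, 4, -1, 0, -4]
Extract 10: [4, 0, -1, -4, 10]
Extract 4: [0, -4, -1, 4, 10]
Extract 0: [-1, -4, 0, 4, 10]
Extract -1: [-4, -1, 0, 4, 10]


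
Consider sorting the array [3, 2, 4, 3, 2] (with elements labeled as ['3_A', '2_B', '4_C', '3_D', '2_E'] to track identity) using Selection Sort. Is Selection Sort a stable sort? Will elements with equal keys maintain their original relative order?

Trace Selection Sort on the labeled array (the key is the number; the letter only tracks identity):
  Pass 1: minimum of unsorted part is 2_B at index 1; swap it with 3_A at index 0 -> [2_B, 3_A, 4_C, 3_D, 2_E]
  Pass 2: minimum of unsorted part is 2_E at index 4; swap it with 3_A at index 1 -> [2_B, 2_E, 4_C, 3_D, 3_A]
  Pass 3: minimum of unsorted part is 3_D at index 3; swap it with 4_C at index 2 -> [2_B, 2_E, 3_D, 4_C, 3_A]
  Pass 4: minimum of unsorted part is 3_A at index 4; swap it with 4_C at index 3 -> [2_B, 2_E, 3_D, 3_A, 4_C]
Final order: [2_B, 2_E, 3_D, 3_A, 4_C]
Equal keys:
  value 2: originally 2_B, 2_E; after sorting 2_B, 2_E -> order preserved
  value 3: originally 3_A, 3_D; after sorting 3_D, 3_A -> order changed
Equal keys were reordered, so Selection Sort is not stable: the long-range swap that moves the minimum into place can carry an element past an equal key. (One such input is enough; an unstable sort may happen to preserve order on other inputs, but it gives no guarantee.)
Answer: Not stable


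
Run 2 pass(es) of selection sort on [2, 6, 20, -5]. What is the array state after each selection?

Pass 1: Select minimum -5 at index 3, swap -> [-5, 6, 20, 2]
Pass 2: Select minimum 2 at index 3, swap -> [-5, 2, 20, 6]


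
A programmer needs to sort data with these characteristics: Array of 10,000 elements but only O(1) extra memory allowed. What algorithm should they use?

Best choice: Heapsort
Reason: Heapsort rearranges the array in place using O(1) auxiliary space and still guarantees O(n log n) time; quicksort partitions in place but needs Theta(log n) stack space for recursion (O(n) in the worst case), and mergesort requires O(n) auxiliary space


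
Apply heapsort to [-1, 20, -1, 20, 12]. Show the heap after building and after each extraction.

Build heap: [20, 20, -1, -1, 12]
Extract 20: [20, 12, -1, -1, 20]
Extract 20: [12, -1, -1, 20, 20]
Extract 12: [-1, -1, 12, 20, 20]
Extract -1: [-1, -1, 12, 20, 20]


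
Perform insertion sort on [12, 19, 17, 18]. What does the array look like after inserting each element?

First element 12 is already 'sorted'
Insert 19: shifted 0 elements -> [12, 19, 17, 18]
Insert 17: shifted 1 elements -> [12, 17, 19, 18]
Insert 18: shifted 1 elements -> [12, 17, 18, 19]


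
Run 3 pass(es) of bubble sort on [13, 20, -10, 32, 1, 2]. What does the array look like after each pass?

After pass 1: [13, -10, 20, 1, 2, 32] (3 swaps)
After pass 2: [-10, 13, 1, 2, 20, 32] (3 swaps)
After pass 3: [-10, 1, 2, 13, 20, 32] (2 swaps)
Total swaps: 8


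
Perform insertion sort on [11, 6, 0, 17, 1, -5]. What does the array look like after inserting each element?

First element 11 is already 'sorted'
Insert 6: shifted 1 elements -> [6, 11, 0, 17, 1, -5]
Insert 0: shifted 2 elements -> [0, 6, 11, 17, 1, -5]
Insert 17: shifted 0 elements -> [0, 6, 11, 17, 1, -5]
Insert 1: shifted 3 elements -> [0, 1, 6, 11, 17, -5]
Insert -5: shifted 5 elements -> [-5, 0, 1, 6, 11, 17]


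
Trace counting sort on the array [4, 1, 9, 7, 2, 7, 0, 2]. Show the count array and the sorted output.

Count array: [1, 1, 2, 0, 1, 0, 0, 2, 0, 1]
(count[i] = number of elements equal to i)
Cumulative count: [1, 2, 4, 4, 5, 5, 5, 7, 7, 8]
Sorted: [0, 1, 2, 2, 4, 7, 7, 9]


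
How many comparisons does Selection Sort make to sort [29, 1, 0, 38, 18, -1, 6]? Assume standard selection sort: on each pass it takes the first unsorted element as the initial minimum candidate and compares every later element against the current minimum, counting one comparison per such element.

Pass 1: scan indices 1..6 for the minimum = 6 comparison(s); min is -1, place at index 0 -> [-1, 1, 0, 38, 18, 29, 6]
Pass 2: scan indices 2..6 for the minimum = 5 comparison(s); min is 0, place at index 1 -> [-1, 0, 1, 38, 18, 29, 6]
Pass 3: scan indices 3..6 for the minimum = 4 comparison(s); min is 1, place at index 2 -> [-1, 0, 1, 38, 18, 29, 6]
Pass 4: scan indices 4..6 for the minimum = 3 comparison(s); min is 6, place at index 3 -> [-1, 0, 1, 6, 18, 29, 38]
Pass 5: scan indices 5..6 for the minimum = 2 comparison(s); min is 18, place at index 4 -> [-1, 0, 1, 6, 18, 29, 38]
Pass 6: scan indices 6..6 for the minimum = 1 comparison(s); min is 29, place at index 5 -> [-1, 0, 1, 6, 18, 29, 38]
Selection sort always scans the whole unsorted suffix, so the count is (n-1) + (n-2) + ... + 1 = n(n-1)/2 = 7*6/2 = 21 regardless of the input order.
Total comparisons: 6 + 5 + 4 + 3 + 2 + 1 = 21


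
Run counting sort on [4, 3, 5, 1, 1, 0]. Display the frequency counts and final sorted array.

Count array: [1, 2, 0, 1, 1, 1]
(count[i] = number of elements equal to i)
Cumulative count: [1, 3, 3, 4, 5, 6]
Sorted: [0, 1, 1, 3, 4, 5]


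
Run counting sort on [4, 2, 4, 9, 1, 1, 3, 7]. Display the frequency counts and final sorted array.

Count array: [0, 2, 1, 1, 2, 0, 0, 1, 0, 1]
(count[i] = number of elements equal to i)
Cumulative count: [0, 2, 3, 4, 6, 6, 6, 7, 7, 8]
Sorted: [1, 1, 2, 3, 4, 4, 7, 9]


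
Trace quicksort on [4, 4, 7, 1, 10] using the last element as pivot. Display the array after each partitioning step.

Partition 1: pivot=10 at index 4 -> [4, 4, 7, 1, 10]
Partition 2: pivot=1 at index 0 -> [1, 4, 7, 4, 10]
Partition 3: pivot=4 at index 2 -> [1, 4, 4, 7, 10]


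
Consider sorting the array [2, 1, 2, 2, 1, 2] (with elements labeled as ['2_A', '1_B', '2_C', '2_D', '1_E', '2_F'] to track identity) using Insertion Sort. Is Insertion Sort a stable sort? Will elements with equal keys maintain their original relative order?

Trace Insertion Sort on the labeled array (the key is the number; the letter only tracks identity):
  Insert 1_B at index 0: [1_B, 2_A, 2_C, 2_D, 1_E, 2_F]
  Insert 2_C at index 2: [1_B, 2_A, 2_C, 2_D, 1_E, 2_F]
  Insert 2_D at index 3: [1_B, 2_A, 2_C, 2_D, 1_E, 2_F]
  Insert 1_E at index 1: [1_B, 1_E, 2_A, 2_C, 2_D, 2_F]
  Insert 2_F at index 5: [1_B, 1_E, 2_A, 2_C, 2_D, 2_F]
Final order: [1_B, 1_E, 2_A, 2_C, 2_D, 2_F]
Equal keys:
  value 1: originally 1_B, 1_E; after sorting 1_B, 1_E -> order preserved
  value 2: originally 2_A, 2_C, 2_D, 2_F; after sorting 2_A, 2_C, 2_D, 2_F -> order preserved
All equal keys kept their original relative order. Insertion Sort is stable: elements are shifted only while they are strictly greater than the key, so a key is inserted after any equal elements already placed.
Answer: Stable


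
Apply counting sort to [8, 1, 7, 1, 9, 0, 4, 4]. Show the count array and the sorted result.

Count array: [1, 2, 0, 0, 2, 0, 0, 1, 1, 1]
(count[i] = number of elements equal to i)
Cumulative count: [1, 3, 3, 3, 5, 5, 5, 6, 7, 8]
Sorted: [0, 1, 1, 4, 4, 7, 8, 9]
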